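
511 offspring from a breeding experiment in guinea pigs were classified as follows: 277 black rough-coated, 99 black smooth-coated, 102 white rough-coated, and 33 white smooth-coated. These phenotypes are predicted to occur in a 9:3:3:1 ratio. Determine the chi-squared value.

Under the 9:3:3:1 hypothesis (Σ ratio = 16, N = 511):
  black rough-coated: 511 × 9/16 = 287.4375
  black smooth-coated: 511 × 3/16 = 95.8125
  white rough-coated: 511 × 3/16 = 95.8125
  white smooth-coated: 511 × 1/16 = 31.9375
χ² = Σ (O − E)² / E
  black rough-coated: (277 − 287.4375)² / 287.4375 = 0.3790
  black smooth-coated: (99 − 95.8125)² / 95.8125 = 0.1060
  white rough-coated: (102 − 95.8125)² / 95.8125 = 0.3996
  white smooth-coated: (33 − 31.9375)² / 31.9375 = 0.0353
χ² = 0.3790 + 0.1060 + 0.3996 + 0.0353 = 0.9199 ≈ 0.920

0.920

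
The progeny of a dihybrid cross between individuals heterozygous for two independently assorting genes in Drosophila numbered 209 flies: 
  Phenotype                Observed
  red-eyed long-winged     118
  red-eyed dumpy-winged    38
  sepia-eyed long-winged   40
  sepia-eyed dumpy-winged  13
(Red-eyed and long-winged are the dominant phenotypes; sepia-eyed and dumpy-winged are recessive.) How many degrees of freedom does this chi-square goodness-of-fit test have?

A dihybrid F₂ with independent assortment and complete dominance at both loci gives a 9:3:3:1 phenotypic ratio.
A goodness-of-fit test with 4 phenotype classes has df = 4 − 1 = 3.

3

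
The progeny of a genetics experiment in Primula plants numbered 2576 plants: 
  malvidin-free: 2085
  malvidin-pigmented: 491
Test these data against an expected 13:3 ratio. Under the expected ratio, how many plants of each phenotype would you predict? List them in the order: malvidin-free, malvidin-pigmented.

2093, 483

Under the 13:3 hypothesis (Σ ratio = 16, N = 2576):
  malvidin-free: 2576 × 13/16 = 2093
  malvidin-pigmented: 2576 × 3/16 = 483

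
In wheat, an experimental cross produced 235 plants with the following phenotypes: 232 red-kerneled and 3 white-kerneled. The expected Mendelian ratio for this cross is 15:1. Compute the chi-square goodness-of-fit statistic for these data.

9.920

Under the 15:1 hypothesis (Σ ratio = 16, N = 235):
  red-kerneled: 235 × 15/16 = 220.3125
  white-kerneled: 235 × 1/16 = 14.6875
χ² = Σ (O − E)² / E
  red-kerneled: (232 − 220.3125)² / 220.3125 = 0.6200
  white-kerneled: (3 − 14.6875)² / 14.6875 = 9.3003
χ² = 0.6200 + 9.3003 = 9.9203 ≈ 9.920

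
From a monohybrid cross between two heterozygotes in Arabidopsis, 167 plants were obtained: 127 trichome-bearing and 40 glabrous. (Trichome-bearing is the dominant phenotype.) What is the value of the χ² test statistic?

0.098

For a monohybrid cross between heterozygotes with complete dominance, the expected phenotypic ratio is 3:1.
Under the 3:1 hypothesis (Σ ratio = 4, N = 167):
  trichome-bearing: 167 × 3/4 = 125.25
  glabrous: 167 × 1/4 = 41.75
χ² = Σ (O − E)² / E
  trichome-bearing: (127 − 125.25)² / 125.25 = 0.0245
  glabrous: (40 − 41.75)² / 41.75 = 0.0734
χ² = 0.0245 + 0.0734 = 0.0979 ≈ 0.098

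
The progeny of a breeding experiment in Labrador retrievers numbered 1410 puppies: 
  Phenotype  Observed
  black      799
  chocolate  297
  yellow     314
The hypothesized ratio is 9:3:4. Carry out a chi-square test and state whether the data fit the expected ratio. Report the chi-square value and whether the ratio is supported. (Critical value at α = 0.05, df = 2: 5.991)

8.275; not consistent

Expected counts for N = 1410 under a 9:3:4 ratio (total parts = 16):
  black: 1410 × 9/16 = 793.125
  chocolate: 1410 × 3/16 = 264.375
  yellow: 1410 × 4/16 = 352.5
χ² = Σ (O − E)² / E
  black: (799 − 793.125)² / 793.125 = 0.0435
  chocolate: (297 − 264.375)² / 264.375 = 4.0261
  yellow: (314 − 352.5)² / 352.5 = 4.2050
χ² = 0.0435 + 4.0261 + 4.2050 = 8.2746 ≈ 8.275
Degrees of freedom = 3 − 1 = 2; critical value at α = 0.05 is 5.991.
Since 8.275 > 5.991, we reject the null hypothesis — the data do not fit the 9:3:4 ratio.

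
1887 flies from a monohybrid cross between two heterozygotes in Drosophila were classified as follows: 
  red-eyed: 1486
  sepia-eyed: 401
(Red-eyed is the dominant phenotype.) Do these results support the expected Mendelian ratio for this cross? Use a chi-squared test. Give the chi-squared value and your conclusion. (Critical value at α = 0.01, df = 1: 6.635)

14.148; not consistent

For a monohybrid cross between heterozygotes with complete dominance, the expected phenotypic ratio is 3:1.
Expected counts for N = 1887 under a 3:1 ratio (total parts = 4):
  red-eyed: 1887 × 3/4 = 1415.25
  sepia-eyed: 1887 × 1/4 = 471.75
χ² = Σ (O − E)² / E
  red-eyed: (1486 − 1415.25)² / 1415.25 = 3.5369
  sepia-eyed: (401 − 471.75)² / 471.75 = 10.6106
χ² = 3.5369 + 10.6106 = 14.1475 ≈ 14.148
Degrees of freedom = 2 − 1 = 1; critical value at α = 0.01 is 6.635.
Since 14.148 > 6.635, we reject the null hypothesis — the data do not fit the 3:1 ratio.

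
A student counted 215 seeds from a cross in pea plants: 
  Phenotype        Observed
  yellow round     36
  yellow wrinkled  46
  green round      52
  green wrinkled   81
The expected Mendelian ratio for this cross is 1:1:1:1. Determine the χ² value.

20.851

Under the 1:1:1:1 hypothesis (Σ ratio = 4, N = 215):
  yellow round: 215 × 1/4 = 53.75
  yellow wrinkled: 215 × 1/4 = 53.75
  green round: 215 × 1/4 = 53.75
  green wrinkled: 215 × 1/4 = 53.75
χ² = Σ (O − E)² / E
  yellow round: (36 − 53.75)² / 53.75 = 5.8616
  yellow wrinkled: (46 − 53.75)² / 53.75 = 1.1174
  green round: (52 − 53.75)² / 53.75 = 0.0570
  green wrinkled: (81 − 53.75)² / 53.75 = 13.8151
χ² = 5.8616 + 1.1174 + 0.0570 + 13.8151 = 20.8511 ≈ 20.851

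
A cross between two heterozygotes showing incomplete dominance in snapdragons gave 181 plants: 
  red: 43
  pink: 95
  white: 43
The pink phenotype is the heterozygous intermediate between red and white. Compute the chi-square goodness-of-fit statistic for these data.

With incomplete dominance, a heterozygote × heterozygote cross gives a 1:2:1 phenotypic ratio.
Under the 1:2:1 hypothesis (Σ ratio = 4, N = 181):
  red: 181 × 1/4 = 45.25
  pink: 181 × 2/4 = 90.5
  white: 181 × 1/4 = 45.25
χ² = Σ (O − E)² / E
  red: (43 − 45.25)² / 45.25 = 0.1119
  pink: (95 − 90.5)² / 90.5 = 0.2238
  white: (43 − 45.25)² / 45.25 = 0.1119
χ² = 0.1119 + 0.2238 + 0.1119 = 0.4476 ≈ 0.448

0.448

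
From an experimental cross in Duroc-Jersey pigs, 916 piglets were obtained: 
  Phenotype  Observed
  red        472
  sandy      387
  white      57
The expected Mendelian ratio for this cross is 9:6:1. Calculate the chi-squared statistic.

Total ratio parts = 16. Expected numbers out of 916:
  red: 916 × 9/16 = 515.25
  sandy: 916 × 6/16 = 343.5
  white: 916 × 1/16 = 57.25
χ² = Σ (O − E)² / E
  red: (472 − 515.25)² / 515.25 = 3.6304
  sandy: (387 − 343.5)² / 343.5 = 5.5087
  white: (57 − 57.25)² / 57.25 = 0.0011
χ² = 3.6304 + 5.5087 + 0.0011 = 9.1402 ≈ 9.140

9.140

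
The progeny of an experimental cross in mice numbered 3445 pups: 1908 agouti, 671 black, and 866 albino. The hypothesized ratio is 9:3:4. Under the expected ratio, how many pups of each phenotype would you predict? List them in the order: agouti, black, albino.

1937.8125, 645.9375, 861.25

Total ratio parts = 16. Expected numbers out of 3445:
  agouti: 3445 × 9/16 = 1937.8125
  black: 3445 × 3/16 = 645.9375
  albino: 3445 × 4/16 = 861.25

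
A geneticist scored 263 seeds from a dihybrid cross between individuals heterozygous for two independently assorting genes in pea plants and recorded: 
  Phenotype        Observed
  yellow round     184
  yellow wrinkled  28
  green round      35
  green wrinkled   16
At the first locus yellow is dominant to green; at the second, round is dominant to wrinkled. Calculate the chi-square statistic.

A dihybrid F₂ with independent assortment and complete dominance at both loci gives a 9:3:3:1 phenotypic ratio.
Expected counts for N = 263 under a 9:3:3:1 ratio (total parts = 16):
  yellow round: 263 × 9/16 = 147.9375
  yellow wrinkled: 263 × 3/16 = 49.3125
  green round: 263 × 3/16 = 49.3125
  green wrinkled: 263 × 1/16 = 16.4375
χ² = Σ (O − E)² / E
  yellow round: (184 − 147.9375)² / 147.9375 = 8.7909
  yellow wrinkled: (28 − 49.3125)² / 49.3125 = 9.2111
  green round: (35 − 49.3125)² / 49.3125 = 4.1541
  green wrinkled: (16 − 16.4375)² / 16.4375 = 0.0116
χ² = 8.7909 + 9.2111 + 4.1541 + 0.0116 = 22.1677 ≈ 22.168

22.168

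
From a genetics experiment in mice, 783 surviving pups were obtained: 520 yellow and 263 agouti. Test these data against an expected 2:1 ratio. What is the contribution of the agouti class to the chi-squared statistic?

0.015

Under the 2:1 hypothesis (Σ ratio = 3, N = 783):
  yellow: 783 × 2/3 = 522
  agouti: 783 × 1/3 = 261
Contribution of agouti: (263 − 261)² / 261 = 0.0153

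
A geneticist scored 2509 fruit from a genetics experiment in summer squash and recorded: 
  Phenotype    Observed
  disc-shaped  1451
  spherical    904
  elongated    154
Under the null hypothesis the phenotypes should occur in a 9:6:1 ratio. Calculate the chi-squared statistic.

The 9:6:1 ratio has 16 parts, so with N = 2509 the expected counts are:
  disc-shaped: 2509 × 9/16 = 1411.3125
  spherical: 2509 × 6/16 = 940.875
  elongated: 2509 × 1/16 = 156.8125
χ² = Σ (O − E)² / E
  disc-shaped: (1451 − 1411.3125)² / 1411.3125 = 1.1161
  spherical: (904 − 940.875)² / 940.875 = 1.4452
  elongated: (154 − 156.8125)² / 156.8125 = 0.0504
χ² = 1.1161 + 1.4452 + 0.0504 = 2.6117 ≈ 2.612

2.612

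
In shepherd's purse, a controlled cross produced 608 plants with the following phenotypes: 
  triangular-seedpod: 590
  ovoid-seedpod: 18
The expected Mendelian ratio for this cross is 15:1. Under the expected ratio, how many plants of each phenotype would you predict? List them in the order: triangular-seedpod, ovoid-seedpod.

Under the 15:1 hypothesis (Σ ratio = 16, N = 608):
  triangular-seedpod: 608 × 15/16 = 570
  ovoid-seedpod: 608 × 1/16 = 38

570, 38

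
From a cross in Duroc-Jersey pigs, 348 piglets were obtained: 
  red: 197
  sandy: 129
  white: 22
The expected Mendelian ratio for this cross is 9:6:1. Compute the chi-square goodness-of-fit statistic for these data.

Under the 9:6:1 hypothesis (Σ ratio = 16, N = 348):
  red: 348 × 9/16 = 195.75
  sandy: 348 × 6/16 = 130.5
  white: 348 × 1/16 = 21.75
χ² = Σ (O − E)² / E
  red: (197 − 195.75)² / 195.75 = 0.0080
  sandy: (129 − 130.5)² / 130.5 = 0.0172
  white: (22 − 21.75)² / 21.75 = 0.0029
χ² = 0.0080 + 0.0172 + 0.0029 = 0.0281 ≈ 0.028

0.028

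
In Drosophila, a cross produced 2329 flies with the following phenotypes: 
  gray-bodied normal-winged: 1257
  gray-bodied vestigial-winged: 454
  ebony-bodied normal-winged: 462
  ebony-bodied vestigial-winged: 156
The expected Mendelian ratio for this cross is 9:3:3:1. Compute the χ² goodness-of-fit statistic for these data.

5.051

The 9:3:3:1 ratio has 16 parts, so with N = 2329 the expected counts are:
  gray-bodied normal-winged: 2329 × 9/16 = 1310.0625
  gray-bodied vestigial-winged: 2329 × 3/16 = 436.6875
  ebony-bodied normal-winged: 2329 × 3/16 = 436.6875
  ebony-bodied vestigial-winged: 2329 × 1/16 = 145.5625
χ² = Σ (O − E)² / E
  gray-bodied normal-winged: (1257 − 1310.0625)² / 1310.0625 = 2.1492
  gray-bodied vestigial-winged: (454 − 436.6875)² / 436.6875 = 0.6864
  ebony-bodied normal-winged: (462 − 436.6875)² / 436.6875 = 1.4672
  ebony-bodied vestigial-winged: (156 − 145.5625)² / 145.5625 = 0.7484
χ² = 2.1492 + 0.6864 + 1.4672 + 0.7484 = 5.0512 ≈ 5.051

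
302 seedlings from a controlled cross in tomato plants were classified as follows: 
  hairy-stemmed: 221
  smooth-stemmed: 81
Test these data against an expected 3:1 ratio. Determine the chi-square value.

Total ratio parts = 4. Expected numbers out of 302:
  hairy-stemmed: 302 × 3/4 = 226.5
  smooth-stemmed: 302 × 1/4 = 75.5
χ² = Σ (O − E)² / E
  hairy-stemmed: (221 − 226.5)² / 226.5 = 0.1336
  smooth-stemmed: (81 − 75.5)² / 75.5 = 0.4007
χ² = 0.1336 + 0.4007 = 0.5343 ≈ 0.534

0.534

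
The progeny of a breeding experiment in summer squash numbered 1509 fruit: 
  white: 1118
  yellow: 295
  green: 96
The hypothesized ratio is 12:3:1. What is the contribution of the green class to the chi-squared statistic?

The 12:3:1 ratio has 16 parts, so with N = 1509 the expected counts are:
  white: 1509 × 12/16 = 1131.75
  yellow: 1509 × 3/16 = 282.9375
  green: 1509 × 1/16 = 94.3125
Contribution of green: (96 − 94.3125)² / 94.3125 = 0.0302

0.030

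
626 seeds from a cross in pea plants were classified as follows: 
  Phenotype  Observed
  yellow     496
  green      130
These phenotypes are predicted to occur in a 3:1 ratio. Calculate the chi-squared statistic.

The 3:1 ratio has 4 parts, so with N = 626 the expected counts are:
  yellow: 626 × 3/4 = 469.5
  green: 626 × 1/4 = 156.5
χ² = Σ (O − E)² / E
  yellow: (496 − 469.5)² / 469.5 = 1.4957
  green: (130 − 156.5)² / 156.5 = 4.4872
χ² = 1.4957 + 4.4872 = 5.9829 ≈ 5.983

5.983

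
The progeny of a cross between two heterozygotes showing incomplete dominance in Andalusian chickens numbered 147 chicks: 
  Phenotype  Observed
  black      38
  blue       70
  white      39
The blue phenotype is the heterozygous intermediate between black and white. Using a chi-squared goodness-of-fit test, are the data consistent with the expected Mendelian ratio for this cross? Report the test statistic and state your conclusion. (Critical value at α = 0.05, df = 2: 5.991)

0.347; consistent

With incomplete dominance, a heterozygote × heterozygote cross gives a 1:2:1 phenotypic ratio.
Expected counts for N = 147 under a 1:2:1 ratio (total parts = 4):
  black: 147 × 1/4 = 36.75
  blue: 147 × 2/4 = 73.5
  white: 147 × 1/4 = 36.75
χ² = Σ (O − E)² / E
  black: (38 − 36.75)² / 36.75 = 0.0425
  blue: (70 − 73.5)² / 73.5 = 0.1667
  white: (39 − 36.75)² / 36.75 = 0.1378
χ² = 0.0425 + 0.1667 + 0.1378 = 0.347
Degrees of freedom = 3 − 1 = 2; critical value at α = 0.05 is 5.991.
Since 0.347 < 5.991, we fail to reject the null hypothesis — the data are consistent with the 1:2:1 ratio.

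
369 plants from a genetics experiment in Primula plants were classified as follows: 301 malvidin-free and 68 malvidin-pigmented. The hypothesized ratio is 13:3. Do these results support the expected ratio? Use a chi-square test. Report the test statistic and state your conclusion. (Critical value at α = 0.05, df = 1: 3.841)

Total ratio parts = 16. Expected numbers out of 369:
  malvidin-free: 369 × 13/16 = 299.8125
  malvidin-pigmented: 369 × 3/16 = 69.1875
χ² = Σ (O − E)² / E
  malvidin-free: (301 − 299.8125)² / 299.8125 = 0.0047
  malvidin-pigmented: (68 − 69.1875)² / 69.1875 = 0.0204
χ² = 0.0047 + 0.0204 = 0.0251 ≈ 0.025
Degrees of freedom = 2 − 1 = 1; critical value at α = 0.05 is 3.841.
Since 0.025 < 3.841, we fail to reject the null hypothesis — the data are consistent with the 13:3 ratio.

0.025; consistent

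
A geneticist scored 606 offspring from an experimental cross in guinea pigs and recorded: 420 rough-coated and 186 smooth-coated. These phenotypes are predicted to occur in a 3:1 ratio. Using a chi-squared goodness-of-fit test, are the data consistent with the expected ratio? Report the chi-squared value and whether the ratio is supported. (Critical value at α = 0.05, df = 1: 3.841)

10.475; not consistent

Expected counts for N = 606 under a 3:1 ratio (total parts = 4):
  rough-coated: 606 × 3/4 = 454.5
  smooth-coated: 606 × 1/4 = 151.5
χ² = Σ (O − E)² / E
  rough-coated: (420 − 454.5)² / 454.5 = 2.6188
  smooth-coated: (186 − 151.5)² / 151.5 = 7.8564
χ² = 2.6188 + 7.8564 = 10.4752 ≈ 10.475
Degrees of freedom = 2 − 1 = 1; critical value at α = 0.05 is 3.841.
Since 10.475 > 3.841, we reject the null hypothesis — the data do not fit the 3:1 ratio.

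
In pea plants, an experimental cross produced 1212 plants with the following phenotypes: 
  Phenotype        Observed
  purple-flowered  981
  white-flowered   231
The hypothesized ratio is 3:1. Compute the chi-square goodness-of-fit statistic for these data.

22.812

Expected counts for N = 1212 under a 3:1 ratio (total parts = 4):
  purple-flowered: 1212 × 3/4 = 909
  white-flowered: 1212 × 1/4 = 303
χ² = Σ (O − E)² / E
  purple-flowered: (981 − 909)² / 909 = 5.7030
  white-flowered: (231 − 303)² / 303 = 17.1089
χ² = 5.7030 + 17.1089 = 22.8119 ≈ 22.812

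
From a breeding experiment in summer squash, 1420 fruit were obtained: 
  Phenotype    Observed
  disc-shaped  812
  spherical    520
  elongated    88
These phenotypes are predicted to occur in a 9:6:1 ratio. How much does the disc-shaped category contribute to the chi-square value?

0.220

The 9:6:1 ratio has 16 parts, so with N = 1420 the expected counts are:
  disc-shaped: 1420 × 9/16 = 798.75
  spherical: 1420 × 6/16 = 532.5
  elongated: 1420 × 1/16 = 88.75
Contribution of disc-shaped: (812 − 798.75)² / 798.75 = 0.2198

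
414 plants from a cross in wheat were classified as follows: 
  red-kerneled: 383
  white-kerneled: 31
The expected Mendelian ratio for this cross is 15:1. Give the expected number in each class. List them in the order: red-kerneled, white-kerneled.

The 15:1 ratio has 16 parts, so with N = 414 the expected counts are:
  red-kerneled: 414 × 15/16 = 388.125
  white-kerneled: 414 × 1/16 = 25.875

388.125, 25.875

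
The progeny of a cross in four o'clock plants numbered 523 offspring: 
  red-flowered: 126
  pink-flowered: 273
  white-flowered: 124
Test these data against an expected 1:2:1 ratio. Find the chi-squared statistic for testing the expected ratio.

1.027

Total ratio parts = 4. Expected numbers out of 523:
  red-flowered: 523 × 1/4 = 130.75
  pink-flowered: 523 × 2/4 = 261.5
  white-flowered: 523 × 1/4 = 130.75
χ² = Σ (O − E)² / E
  red-flowered: (126 − 130.75)² / 130.75 = 0.1726
  pink-flowered: (273 − 261.5)² / 261.5 = 0.5057
  white-flowered: (124 − 130.75)² / 130.75 = 0.3485
χ² = 0.1726 + 0.5057 + 0.3485 = 1.0268 ≈ 1.027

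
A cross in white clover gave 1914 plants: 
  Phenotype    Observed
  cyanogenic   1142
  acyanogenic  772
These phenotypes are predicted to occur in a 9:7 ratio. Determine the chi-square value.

Total ratio parts = 16. Expected numbers out of 1914:
  cyanogenic: 1914 × 9/16 = 1076.625
  acyanogenic: 1914 × 7/16 = 837.375
χ² = Σ (O − E)² / E
  cyanogenic: (1142 − 1076.625)² / 1076.625 = 3.9697
  acyanogenic: (772 − 837.375)² / 837.375 = 5.1039
χ² = 3.9697 + 5.1039 = 9.0736 ≈ 9.074

9.074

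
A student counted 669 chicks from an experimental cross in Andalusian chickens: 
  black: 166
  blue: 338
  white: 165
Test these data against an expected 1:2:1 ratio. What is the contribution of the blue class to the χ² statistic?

Expected counts for N = 669 under a 1:2:1 ratio (total parts = 4):
  black: 669 × 1/4 = 167.25
  blue: 669 × 2/4 = 334.5
  white: 669 × 1/4 = 167.25
Contribution of blue: (338 − 334.5)² / 334.5 = 0.0366

0.037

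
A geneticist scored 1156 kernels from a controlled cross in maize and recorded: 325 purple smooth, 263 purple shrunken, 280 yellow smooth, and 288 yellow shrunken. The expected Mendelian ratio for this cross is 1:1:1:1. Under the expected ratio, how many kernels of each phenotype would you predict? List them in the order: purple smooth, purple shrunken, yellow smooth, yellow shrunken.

289, 289, 289, 289

Expected counts for N = 1156 under a 1:1:1:1 ratio (total parts = 4):
  purple smooth: 1156 × 1/4 = 289
  purple shrunken: 1156 × 1/4 = 289
  yellow smooth: 1156 × 1/4 = 289
  yellow shrunken: 1156 × 1/4 = 289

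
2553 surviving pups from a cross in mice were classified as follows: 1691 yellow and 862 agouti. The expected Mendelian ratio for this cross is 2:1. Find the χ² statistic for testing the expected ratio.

0.213

Under the 2:1 hypothesis (Σ ratio = 3, N = 2553):
  yellow: 2553 × 2/3 = 1702
  agouti: 2553 × 1/3 = 851
χ² = Σ (O − E)² / E
  yellow: (1691 − 1702)² / 1702 = 0.0711
  agouti: (862 − 851)² / 851 = 0.1422
χ² = 0.0711 + 0.1422 = 0.2133 ≈ 0.213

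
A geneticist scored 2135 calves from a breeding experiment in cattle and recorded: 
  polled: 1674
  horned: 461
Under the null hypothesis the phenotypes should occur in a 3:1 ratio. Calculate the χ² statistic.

Total ratio parts = 4. Expected numbers out of 2135:
  polled: 2135 × 3/4 = 1601.25
  horned: 2135 × 1/4 = 533.75
χ² = Σ (O − E)² / E
  polled: (1674 − 1601.25)² / 1601.25 = 3.3053
  horned: (461 − 533.75)² / 533.75 = 9.9158
χ² = 3.3053 + 9.9158 = 13.2211 ≈ 13.221

13.221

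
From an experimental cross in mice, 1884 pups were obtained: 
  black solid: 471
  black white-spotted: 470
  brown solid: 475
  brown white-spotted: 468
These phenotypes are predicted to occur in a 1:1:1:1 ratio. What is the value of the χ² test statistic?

Total ratio parts = 4. Expected numbers out of 1884:
  black solid: 1884 × 1/4 = 471
  black white-spotted: 1884 × 1/4 = 471
  brown solid: 1884 × 1/4 = 471
  brown white-spotted: 1884 × 1/4 = 471
χ² = Σ (O − E)² / E
  black solid: (471 − 471)² / 471 = 0.0000
  black white-spotted: (470 − 471)² / 471 = 0.0021
  brown solid: (475 − 471)² / 471 = 0.0340
  brown white-spotted: (468 − 471)² / 471 = 0.0191
χ² = 0.0000 + 0.0021 + 0.0340 + 0.0191 = 0.0552 ≈ 0.055

0.055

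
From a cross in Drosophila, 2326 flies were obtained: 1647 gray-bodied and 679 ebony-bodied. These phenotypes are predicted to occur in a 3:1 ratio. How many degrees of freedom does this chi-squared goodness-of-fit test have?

A goodness-of-fit test with 2 phenotype classes has df = 2 − 1 = 1.

1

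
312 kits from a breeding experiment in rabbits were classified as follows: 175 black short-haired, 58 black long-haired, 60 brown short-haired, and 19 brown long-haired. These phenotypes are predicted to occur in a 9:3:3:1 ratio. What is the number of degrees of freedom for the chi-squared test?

A goodness-of-fit test with 4 phenotype classes has df = 4 − 1 = 3.

3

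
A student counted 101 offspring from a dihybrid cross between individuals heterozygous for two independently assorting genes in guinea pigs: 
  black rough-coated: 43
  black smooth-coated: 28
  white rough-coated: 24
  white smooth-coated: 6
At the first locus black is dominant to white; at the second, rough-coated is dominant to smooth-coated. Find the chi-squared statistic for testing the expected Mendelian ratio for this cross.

9.064

A dihybrid F₂ with independent assortment and complete dominance at both loci gives a 9:3:3:1 phenotypic ratio.
The 9:3:3:1 ratio has 16 parts, so with N = 101 the expected counts are:
  black rough-coated: 101 × 9/16 = 56.8125
  black smooth-coated: 101 × 3/16 = 18.9375
  white rough-coated: 101 × 3/16 = 18.9375
  white smooth-coated: 101 × 1/16 = 6.3125
χ² = Σ (O − E)² / E
  black rough-coated: (43 − 56.8125)² / 56.8125 = 3.3582
  black smooth-coated: (28 − 18.9375)² / 18.9375 = 4.3368
  white rough-coated: (24 − 18.9375)² / 18.9375 = 1.3533
  white smooth-coated: (6 − 6.3125)² / 6.3125 = 0.0155
χ² = 3.3582 + 4.3368 + 1.3533 + 0.0155 = 9.0638 ≈ 9.064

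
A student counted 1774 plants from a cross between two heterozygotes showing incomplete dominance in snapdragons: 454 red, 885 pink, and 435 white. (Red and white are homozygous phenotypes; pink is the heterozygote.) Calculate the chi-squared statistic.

With incomplete dominance, a heterozygote × heterozygote cross gives a 1:2:1 phenotypic ratio.
Total ratio parts = 4. Expected numbers out of 1774:
  red: 1774 × 1/4 = 443.5
  pink: 1774 × 2/4 = 887
  white: 1774 × 1/4 = 443.5
χ² = Σ (O − E)² / E
  red: (454 − 443.5)² / 443.5 = 0.2486
  pink: (885 − 887)² / 887 = 0.0045
  white: (435 − 443.5)² / 443.5 = 0.1629
χ² = 0.2486 + 0.0045 + 0.1629 = 0.416

0.416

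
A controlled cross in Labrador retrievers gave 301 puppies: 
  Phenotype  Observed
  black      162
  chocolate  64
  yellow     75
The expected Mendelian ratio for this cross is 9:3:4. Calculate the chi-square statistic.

1.330

The 9:3:4 ratio has 16 parts, so with N = 301 the expected counts are:
  black: 301 × 9/16 = 169.3125
  chocolate: 301 × 3/16 = 56.4375
  yellow: 301 × 4/16 = 75.25
χ² = Σ (O − E)² / E
  black: (162 − 169.3125)² / 169.3125 = 0.3158
  chocolate: (64 − 56.4375)² / 56.4375 = 1.0134
  yellow: (75 − 75.25)² / 75.25 = 0.0008
χ² = 0.3158 + 1.0134 + 0.0008 = 1.330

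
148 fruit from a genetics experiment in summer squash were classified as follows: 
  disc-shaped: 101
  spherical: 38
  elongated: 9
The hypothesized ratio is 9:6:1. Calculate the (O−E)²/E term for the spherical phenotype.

Expected counts for N = 148 under a 9:6:1 ratio (total parts = 16):
  disc-shaped: 148 × 9/16 = 83.25
  spherical: 148 × 6/16 = 55.5
  elongated: 148 × 1/16 = 9.25
Contribution of spherical: (38 − 55.5)² / 55.5 = 5.5180

5.518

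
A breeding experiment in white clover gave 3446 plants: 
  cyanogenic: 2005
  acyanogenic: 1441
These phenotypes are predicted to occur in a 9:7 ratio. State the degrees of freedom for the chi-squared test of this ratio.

A goodness-of-fit test with 2 phenotype classes has df = 2 − 1 = 1.

1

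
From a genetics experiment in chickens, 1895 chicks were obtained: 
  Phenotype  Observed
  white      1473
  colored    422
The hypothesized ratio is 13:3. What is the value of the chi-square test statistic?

Total ratio parts = 16. Expected numbers out of 1895:
  white: 1895 × 13/16 = 1539.6875
  colored: 1895 × 3/16 = 355.3125
χ² = Σ (O − E)² / E
  white: (1473 − 1539.6875)² / 1539.6875 = 2.8884
  colored: (422 − 355.3125)² / 355.3125 = 12.5164
χ² = 2.8884 + 12.5164 = 15.4048 ≈ 15.405

15.405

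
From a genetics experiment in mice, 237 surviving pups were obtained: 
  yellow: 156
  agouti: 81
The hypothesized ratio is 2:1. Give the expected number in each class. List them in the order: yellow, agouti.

The 2:1 ratio has 3 parts, so with N = 237 the expected counts are:
  yellow: 237 × 2/3 = 158
  agouti: 237 × 1/3 = 79

158, 79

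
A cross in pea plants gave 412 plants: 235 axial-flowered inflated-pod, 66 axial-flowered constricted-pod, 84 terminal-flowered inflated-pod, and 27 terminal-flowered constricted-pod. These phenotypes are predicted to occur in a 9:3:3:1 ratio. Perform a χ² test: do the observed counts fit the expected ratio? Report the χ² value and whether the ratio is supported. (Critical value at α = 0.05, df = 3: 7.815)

Total ratio parts = 16. Expected numbers out of 412:
  axial-flowered inflated-pod: 412 × 9/16 = 231.75
  axial-flowered constricted-pod: 412 × 3/16 = 77.25
  terminal-flowered inflated-pod: 412 × 3/16 = 77.25
  terminal-flowered constricted-pod: 412 × 1/16 = 25.75
χ² = Σ (O − E)² / E
  axial-flowered inflated-pod: (235 − 231.75)² / 231.75 = 0.0456
  axial-flowered constricted-pod: (66 − 77.25)² / 77.25 = 1.6383
  terminal-flowered inflated-pod: (84 − 77.25)² / 77.25 = 0.5898
  terminal-flowered constricted-pod: (27 − 25.75)² / 25.75 = 0.0607
χ² = 0.0456 + 1.6383 + 0.5898 + 0.0607 = 2.3344 ≈ 2.334
Degrees of freedom = 4 − 1 = 3; critical value at α = 0.05 is 7.815.
Since 2.334 < 7.815, we fail to reject the null hypothesis — the data are consistent with the 9:3:3:1 ratio.

2.334; consistent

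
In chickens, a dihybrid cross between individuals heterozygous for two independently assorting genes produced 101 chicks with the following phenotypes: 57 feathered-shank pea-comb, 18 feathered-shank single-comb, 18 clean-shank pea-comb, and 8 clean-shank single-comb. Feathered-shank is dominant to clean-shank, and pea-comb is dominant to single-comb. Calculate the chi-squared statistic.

0.545

A dihybrid F₂ with independent assortment and complete dominance at both loci gives a 9:3:3:1 phenotypic ratio.
Total ratio parts = 16. Expected numbers out of 101:
  feathered-shank pea-comb: 101 × 9/16 = 56.8125
  feathered-shank single-comb: 101 × 3/16 = 18.9375
  clean-shank pea-comb: 101 × 3/16 = 18.9375
  clean-shank single-comb: 101 × 1/16 = 6.3125
χ² = Σ (O − E)² / E
  feathered-shank pea-comb: (57 − 56.8125)² / 56.8125 = 0.0006
  feathered-shank single-comb: (18 − 18.9375)² / 18.9375 = 0.0464
  clean-shank pea-comb: (18 − 18.9375)² / 18.9375 = 0.0464
  clean-shank single-comb: (8 − 6.3125)² / 6.3125 = 0.4511
χ² = 0.0006 + 0.0464 + 0.0464 + 0.4511 = 0.5445 ≈ 0.545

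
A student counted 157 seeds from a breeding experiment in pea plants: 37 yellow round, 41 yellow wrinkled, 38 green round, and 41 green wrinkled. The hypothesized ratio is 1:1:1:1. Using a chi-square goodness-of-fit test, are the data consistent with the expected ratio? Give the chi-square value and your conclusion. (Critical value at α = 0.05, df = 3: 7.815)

0.325; consistent

Expected counts for N = 157 under a 1:1:1:1 ratio (total parts = 4):
  yellow round: 157 × 1/4 = 39.25
  yellow wrinkled: 157 × 1/4 = 39.25
  green round: 157 × 1/4 = 39.25
  green wrinkled: 157 × 1/4 = 39.25
χ² = Σ (O − E)² / E
  yellow round: (37 − 39.25)² / 39.25 = 0.1290
  yellow wrinkled: (41 − 39.25)² / 39.25 = 0.0780
  green round: (38 − 39.25)² / 39.25 = 0.0398
  green wrinkled: (41 − 39.25)² / 39.25 = 0.0780
χ² = 0.1290 + 0.0780 + 0.0398 + 0.0780 = 0.3248 ≈ 0.325
Degrees of freedom = 4 − 1 = 3; critical value at α = 0.05 is 7.815.
Since 0.325 < 7.815, we fail to reject the null hypothesis — the data are consistent with the 1:1:1:1 ratio.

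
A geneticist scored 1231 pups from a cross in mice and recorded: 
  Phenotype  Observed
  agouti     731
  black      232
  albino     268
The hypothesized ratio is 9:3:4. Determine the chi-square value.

Expected counts for N = 1231 under a 9:3:4 ratio (total parts = 16):
  agouti: 1231 × 9/16 = 692.4375
  black: 1231 × 3/16 = 230.8125
  albino: 1231 × 4/16 = 307.75
χ² = Σ (O − E)² / E
  agouti: (731 − 692.4375)² / 692.4375 = 2.1476
  black: (232 − 230.8125)² / 230.8125 = 0.0061
  albino: (268 − 307.75)² / 307.75 = 5.1342
χ² = 2.1476 + 0.0061 + 5.1342 = 7.2879 ≈ 7.288

7.288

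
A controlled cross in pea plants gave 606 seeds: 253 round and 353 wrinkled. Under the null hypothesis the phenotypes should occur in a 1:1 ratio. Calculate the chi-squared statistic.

16.502

The 1:1 ratio has 2 parts, so with N = 606 the expected counts are:
  round: 606 × 1/2 = 303
  wrinkled: 606 × 1/2 = 303
χ² = Σ (O − E)² / E
  round: (253 − 303)² / 303 = 8.2508
  wrinkled: (353 − 303)² / 303 = 8.2508
χ² = 8.2508 + 8.2508 = 16.5016 ≈ 16.502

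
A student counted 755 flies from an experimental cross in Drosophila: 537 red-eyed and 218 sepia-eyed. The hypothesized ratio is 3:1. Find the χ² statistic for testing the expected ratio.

6.044

The 3:1 ratio has 4 parts, so with N = 755 the expected counts are:
  red-eyed: 755 × 3/4 = 566.25
  sepia-eyed: 755 × 1/4 = 188.75
χ² = Σ (O − E)² / E
  red-eyed: (537 − 566.25)² / 566.25 = 1.5109
  sepia-eyed: (218 − 188.75)² / 188.75 = 4.5328
χ² = 1.5109 + 4.5328 = 6.0437 ≈ 6.044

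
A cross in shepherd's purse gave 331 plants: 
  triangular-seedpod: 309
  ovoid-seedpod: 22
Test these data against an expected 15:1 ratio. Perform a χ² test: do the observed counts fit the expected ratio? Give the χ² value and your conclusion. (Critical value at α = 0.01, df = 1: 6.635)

The 15:1 ratio has 16 parts, so with N = 331 the expected counts are:
  triangular-seedpod: 331 × 15/16 = 310.3125
  ovoid-seedpod: 331 × 1/16 = 20.6875
χ² = Σ (O − E)² / E
  triangular-seedpod: (309 − 310.3125)² / 310.3125 = 0.0056
  ovoid-seedpod: (22 − 20.6875)² / 20.6875 = 0.0833
χ² = 0.0056 + 0.0833 = 0.0889 ≈ 0.089
Degrees of freedom = 2 − 1 = 1; critical value at α = 0.01 is 6.635.
Since 0.089 < 6.635, we fail to reject the null hypothesis — the data are consistent with the 15:1 ratio.

0.089; consistent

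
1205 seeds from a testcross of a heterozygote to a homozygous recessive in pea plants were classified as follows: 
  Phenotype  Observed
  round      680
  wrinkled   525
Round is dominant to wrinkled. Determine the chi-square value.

19.938

A testcross of a heterozygote (Aa × aa) gives a 1:1 phenotypic ratio.
Under the 1:1 hypothesis (Σ ratio = 2, N = 1205):
  round: 1205 × 1/2 = 602.5
  wrinkled: 1205 × 1/2 = 602.5
χ² = Σ (O − E)² / E
  round: (680 − 602.5)² / 602.5 = 9.9689
  wrinkled: (525 − 602.5)² / 602.5 = 9.9689
χ² = 9.9689 + 9.9689 = 19.9378 ≈ 19.938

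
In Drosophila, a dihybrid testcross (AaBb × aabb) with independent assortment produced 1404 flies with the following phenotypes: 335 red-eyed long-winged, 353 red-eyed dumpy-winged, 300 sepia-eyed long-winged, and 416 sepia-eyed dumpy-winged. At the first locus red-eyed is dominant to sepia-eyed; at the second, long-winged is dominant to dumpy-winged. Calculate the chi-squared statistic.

20.188

A dihybrid testcross with independent assortment gives a 1:1:1:1 ratio.
Expected counts for N = 1404 under a 1:1:1:1 ratio (total parts = 4):
  red-eyed long-winged: 1404 × 1/4 = 351
  red-eyed dumpy-winged: 1404 × 1/4 = 351
  sepia-eyed long-winged: 1404 × 1/4 = 351
  sepia-eyed dumpy-winged: 1404 × 1/4 = 351
χ² = Σ (O − E)² / E
  red-eyed long-winged: (335 − 351)² / 351 = 0.7293
  red-eyed dumpy-winged: (353 − 351)² / 351 = 0.0114
  sepia-eyed long-winged: (300 − 351)² / 351 = 7.4103
  sepia-eyed dumpy-winged: (416 − 351)² / 351 = 12.0370
χ² = 0.7293 + 0.0114 + 7.4103 + 12.0370 = 20.188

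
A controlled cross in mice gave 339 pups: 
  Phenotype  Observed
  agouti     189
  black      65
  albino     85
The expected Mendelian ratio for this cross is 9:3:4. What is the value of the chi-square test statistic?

Under the 9:3:4 hypothesis (Σ ratio = 16, N = 339):
  agouti: 339 × 9/16 = 190.6875
  black: 339 × 3/16 = 63.5625
  albino: 339 × 4/16 = 84.75
χ² = Σ (O − E)² / E
  agouti: (189 − 190.6875)² / 190.6875 = 0.0149
  black: (65 − 63.5625)² / 63.5625 = 0.0325
  albino: (85 − 84.75)² / 84.75 = 0.0007
χ² = 0.0149 + 0.0325 + 0.0007 = 0.0481 ≈ 0.048

0.048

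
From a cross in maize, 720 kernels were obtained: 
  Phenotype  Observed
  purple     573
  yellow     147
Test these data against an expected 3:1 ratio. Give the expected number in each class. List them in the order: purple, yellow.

540, 180

Total ratio parts = 4. Expected numbers out of 720:
  purple: 720 × 3/4 = 540
  yellow: 720 × 1/4 = 180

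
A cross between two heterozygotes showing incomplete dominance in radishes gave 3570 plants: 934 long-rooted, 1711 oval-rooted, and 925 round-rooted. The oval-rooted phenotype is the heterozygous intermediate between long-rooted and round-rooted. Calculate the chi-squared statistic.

6.181

With incomplete dominance, a heterozygote × heterozygote cross gives a 1:2:1 phenotypic ratio.
Total ratio parts = 4. Expected numbers out of 3570:
  long-rooted: 3570 × 1/4 = 892.5
  oval-rooted: 3570 × 2/4 = 1785
  round-rooted: 3570 × 1/4 = 892.5
χ² = Σ (O − E)² / E
  long-rooted: (934 − 892.5)² / 892.5 = 1.9297
  oval-rooted: (1711 − 1785)² / 1785 = 3.0678
  round-rooted: (925 − 892.5)² / 892.5 = 1.1835
χ² = 1.9297 + 3.0678 + 1.1835 = 6.181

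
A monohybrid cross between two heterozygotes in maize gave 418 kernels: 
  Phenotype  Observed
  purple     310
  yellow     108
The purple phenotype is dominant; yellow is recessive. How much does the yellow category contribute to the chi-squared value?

For a monohybrid cross between heterozygotes with complete dominance, the expected phenotypic ratio is 3:1.
Expected counts for N = 418 under a 3:1 ratio (total parts = 4):
  purple: 418 × 3/4 = 313.5
  yellow: 418 × 1/4 = 104.5
Contribution of yellow: (108 − 104.5)² / 104.5 = 0.1172

0.117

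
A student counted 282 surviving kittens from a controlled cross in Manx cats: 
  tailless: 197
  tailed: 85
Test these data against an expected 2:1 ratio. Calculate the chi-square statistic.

The 2:1 ratio has 3 parts, so with N = 282 the expected counts are:
  tailless: 282 × 2/3 = 188
  tailed: 282 × 1/3 = 94
χ² = Σ (O − E)² / E
  tailless: (197 − 188)² / 188 = 0.4309
  tailed: (85 − 94)² / 94 = 0.8617
χ² = 0.4309 + 0.8617 = 1.2926 ≈ 1.293

1.293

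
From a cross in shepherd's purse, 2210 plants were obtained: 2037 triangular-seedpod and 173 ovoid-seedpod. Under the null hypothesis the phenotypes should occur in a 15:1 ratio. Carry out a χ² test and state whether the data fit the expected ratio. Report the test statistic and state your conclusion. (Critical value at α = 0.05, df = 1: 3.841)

Expected counts for N = 2210 under a 15:1 ratio (total parts = 16):
  triangular-seedpod: 2210 × 15/16 = 2071.875
  ovoid-seedpod: 2210 × 1/16 = 138.125
χ² = Σ (O − E)² / E
  triangular-seedpod: (2037 − 2071.875)² / 2071.875 = 0.5870
  ovoid-seedpod: (173 − 138.125)² / 138.125 = 8.8055
χ² = 0.5870 + 8.8055 = 9.3925 ≈ 9.393
Degrees of freedom = 2 − 1 = 1; critical value at α = 0.05 is 3.841.
Since 9.393 > 3.841, we reject the null hypothesis — the data do not fit the 15:1 ratio.

9.393; not consistent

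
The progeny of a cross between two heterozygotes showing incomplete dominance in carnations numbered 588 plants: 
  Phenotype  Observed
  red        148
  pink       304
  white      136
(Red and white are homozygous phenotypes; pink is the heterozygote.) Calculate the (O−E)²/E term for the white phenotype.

0.823

With incomplete dominance, a heterozygote × heterozygote cross gives a 1:2:1 phenotypic ratio.
The 1:2:1 ratio has 4 parts, so with N = 588 the expected counts are:
  red: 588 × 1/4 = 147
  pink: 588 × 2/4 = 294
  white: 588 × 1/4 = 147
Contribution of white: (136 − 147)² / 147 = 0.8231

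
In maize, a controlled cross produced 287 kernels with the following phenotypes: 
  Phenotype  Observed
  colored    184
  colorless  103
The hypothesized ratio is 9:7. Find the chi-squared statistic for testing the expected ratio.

Expected counts for N = 287 under a 9:7 ratio (total parts = 16):
  colored: 287 × 9/16 = 161.4375
  colorless: 287 × 7/16 = 125.5625
χ² = Σ (O − E)² / E
  colored: (184 − 161.4375)² / 161.4375 = 3.1533
  colorless: (103 − 125.5625)² / 125.5625 = 4.0543
χ² = 3.1533 + 4.0543 = 7.2076 ≈ 7.208

7.208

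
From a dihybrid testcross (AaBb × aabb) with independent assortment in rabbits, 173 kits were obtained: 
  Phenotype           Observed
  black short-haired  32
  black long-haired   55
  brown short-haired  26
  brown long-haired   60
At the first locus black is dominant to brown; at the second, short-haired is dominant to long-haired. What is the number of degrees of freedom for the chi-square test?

A dihybrid testcross with independent assortment gives a 1:1:1:1 ratio.
A goodness-of-fit test with 4 phenotype classes has df = 4 − 1 = 3.

3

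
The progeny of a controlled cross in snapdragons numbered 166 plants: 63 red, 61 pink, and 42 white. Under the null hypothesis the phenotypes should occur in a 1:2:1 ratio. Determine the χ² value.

Total ratio parts = 4. Expected numbers out of 166:
  red: 166 × 1/4 = 41.5
  pink: 166 × 2/4 = 83
  white: 166 × 1/4 = 41.5
χ² = Σ (O − E)² / E
  red: (63 − 41.5)² / 41.5 = 11.1386
  pink: (61 − 83)² / 83 = 5.8313
  white: (42 − 41.5)² / 41.5 = 0.0060
χ² = 11.1386 + 5.8313 + 0.0060 = 16.9759 ≈ 16.976

16.976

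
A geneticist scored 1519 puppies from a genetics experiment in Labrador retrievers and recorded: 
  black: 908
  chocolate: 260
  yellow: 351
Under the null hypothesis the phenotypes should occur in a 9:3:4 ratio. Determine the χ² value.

7.696

Total ratio parts = 16. Expected numbers out of 1519:
  black: 1519 × 9/16 = 854.4375
  chocolate: 1519 × 3/16 = 284.8125
  yellow: 1519 × 4/16 = 379.75
χ² = Σ (O − E)² / E
  black: (908 − 854.4375)² / 854.4375 = 3.3577
  chocolate: (260 − 284.8125)² / 284.8125 = 2.1616
  yellow: (351 − 379.75)² / 379.75 = 2.1766
χ² = 3.3577 + 2.1616 + 2.1766 = 7.6959 ≈ 7.696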